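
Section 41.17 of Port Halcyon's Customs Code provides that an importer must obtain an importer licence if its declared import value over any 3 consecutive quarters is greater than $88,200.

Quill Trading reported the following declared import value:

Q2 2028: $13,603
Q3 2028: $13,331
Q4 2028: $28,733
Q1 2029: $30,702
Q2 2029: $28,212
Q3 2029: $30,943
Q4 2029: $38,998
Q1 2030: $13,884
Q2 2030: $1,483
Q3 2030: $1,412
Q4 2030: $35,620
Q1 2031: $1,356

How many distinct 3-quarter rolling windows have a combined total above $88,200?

Q2 2028–Q4 2028: $13,603 + $13,331 + $28,733 = $55,667 (under)
Q3 2028–Q1 2029: $13,331 + $28,733 + $30,702 = $72,766 (under)
Q4 2028–Q2 2029: $28,733 + $30,702 + $28,212 = $87,647 (under)
Q1 2029–Q3 2029: $30,702 + $28,212 + $30,943 = $89,857 (over)
Q2 2029–Q4 2029: $28,212 + $30,943 + $38,998 = $98,153 (over)
Q3 2029–Q1 2030: $30,943 + $38,998 + $13,884 = $83,825 (under)
Q4 2029–Q2 2030: $38,998 + $13,884 + $1,483 = $54,365 (under)
Q1 2030–Q3 2030: $13,884 + $1,483 + $1,412 = $16,779 (under)
Q2 2030–Q4 2030: $1,483 + $1,412 + $35,620 = $38,515 (under)
Q3 2030–Q1 2031: $1,412 + $35,620 + $1,356 = $38,388 (under)
2 windows exceed the threshold.

2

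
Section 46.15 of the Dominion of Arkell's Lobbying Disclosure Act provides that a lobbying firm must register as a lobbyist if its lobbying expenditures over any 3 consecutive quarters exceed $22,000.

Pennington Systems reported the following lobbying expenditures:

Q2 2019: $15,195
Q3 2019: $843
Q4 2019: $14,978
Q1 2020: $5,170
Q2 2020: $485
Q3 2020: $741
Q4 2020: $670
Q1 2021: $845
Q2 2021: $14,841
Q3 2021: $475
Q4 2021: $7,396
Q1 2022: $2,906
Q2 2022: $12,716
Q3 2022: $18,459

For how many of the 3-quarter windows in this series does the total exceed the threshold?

Q2 2019–Q4 2019: $15,195 + $843 + $14,978 = $31,016 (over)
Q3 2019–Q1 2020: $843 + $14,978 + $5,170 = $20,991 (under)
Q4 2019–Q2 2020: $14,978 + $5,170 + $485 = $20,633 (under)
Q1 2020–Q3 2020: $5,170 + $485 + $741 = $6,396 (under)
Q2 2020–Q4 2020: $485 + $741 + $670 = $1,896 (under)
Q3 2020–Q1 2021: $741 + $670 + $845 = $2,256 (under)
Q4 2020–Q2 2021: $670 + $845 + $14,841 = $16,356 (under)
Q1 2021–Q3 2021: $845 + $14,841 + $475 = $16,161 (under)
Q2 2021–Q4 2021: $14,841 + $475 + $7,396 = $22,712 (over)
Q3 2021–Q1 2022: $475 + $7,396 + $2,906 = $10,777 (under)
Q4 2021–Q2 2022: $7,396 + $2,906 + $12,716 = $23,018 (over)
Q1 2022–Q3 2022: $2,906 + $12,716 + $18,459 = $34,081 (over)
4 windows exceed the threshold.

4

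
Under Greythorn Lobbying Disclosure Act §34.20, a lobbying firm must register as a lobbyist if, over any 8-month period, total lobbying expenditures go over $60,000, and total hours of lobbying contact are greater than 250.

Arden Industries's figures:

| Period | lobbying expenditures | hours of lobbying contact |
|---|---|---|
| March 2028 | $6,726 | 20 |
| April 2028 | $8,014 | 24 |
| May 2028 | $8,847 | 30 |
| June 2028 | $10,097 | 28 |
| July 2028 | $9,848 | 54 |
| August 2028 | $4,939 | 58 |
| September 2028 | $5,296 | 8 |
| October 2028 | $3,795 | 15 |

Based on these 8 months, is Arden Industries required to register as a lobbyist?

No

Total lobbying expenditures: $6,726 + $8,014 + $8,847 + $10,097 + $9,848 + $4,939 + $5,296 + $3,795 = $57,562 (≤ $60,000).
Total hours of lobbying contact: 20 + 24 + 30 + 28 + 54 + 58 + 8 + 15 = 237 (≤ 250).
The test is 'and': the rule requires both, and at least one is not exceeded.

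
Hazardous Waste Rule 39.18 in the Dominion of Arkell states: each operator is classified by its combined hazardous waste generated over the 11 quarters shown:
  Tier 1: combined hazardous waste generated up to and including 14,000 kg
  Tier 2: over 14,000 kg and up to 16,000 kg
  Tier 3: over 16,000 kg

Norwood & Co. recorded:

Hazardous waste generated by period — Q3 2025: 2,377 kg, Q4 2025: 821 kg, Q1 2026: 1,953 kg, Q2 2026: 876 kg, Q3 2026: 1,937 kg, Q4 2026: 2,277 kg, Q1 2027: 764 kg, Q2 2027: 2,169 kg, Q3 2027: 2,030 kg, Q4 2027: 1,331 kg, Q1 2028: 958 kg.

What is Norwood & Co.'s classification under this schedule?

Combined hazardous waste generated: 2,377 kg + 821 kg + 1,953 kg + 876 kg + 1,937 kg + 2,277 kg + 764 kg + 2,169 kg + 2,030 kg + 1,331 kg + 958 kg = 17,493 kg.
17,493 kg > 16,000 kg, so Tier 3 applies.

Tier 3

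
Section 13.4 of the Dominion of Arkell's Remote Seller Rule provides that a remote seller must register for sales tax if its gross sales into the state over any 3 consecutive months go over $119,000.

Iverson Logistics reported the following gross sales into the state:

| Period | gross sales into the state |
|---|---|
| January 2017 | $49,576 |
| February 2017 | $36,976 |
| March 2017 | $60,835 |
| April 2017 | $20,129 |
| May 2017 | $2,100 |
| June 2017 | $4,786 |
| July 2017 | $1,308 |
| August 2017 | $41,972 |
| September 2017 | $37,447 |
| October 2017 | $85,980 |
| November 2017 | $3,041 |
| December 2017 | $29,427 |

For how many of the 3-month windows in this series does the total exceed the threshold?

3

January 2017–March 2017: $49,576 + $36,976 + $60,835 = $147,387 (over)
February 2017–April 2017: $36,976 + $60,835 + $20,129 = $117,940 (under)
March 2017–May 2017: $60,835 + $20,129 + $2,100 = $83,064 (under)
April 2017–June 2017: $20,129 + $2,100 + $4,786 = $27,015 (under)
May 2017–July 2017: $2,100 + $4,786 + $1,308 = $8,194 (under)
June 2017–August 2017: $4,786 + $1,308 + $41,972 = $48,066 (under)
July 2017–September 2017: $1,308 + $41,972 + $37,447 = $80,727 (under)
August 2017–October 2017: $41,972 + $37,447 + $85,980 = $165,399 (over)
September 2017–November 2017: $37,447 + $85,980 + $3,041 = $126,468 (over)
October 2017–December 2017: $85,980 + $3,041 + $29,427 = $118,448 (under)
3 windows exceed the threshold.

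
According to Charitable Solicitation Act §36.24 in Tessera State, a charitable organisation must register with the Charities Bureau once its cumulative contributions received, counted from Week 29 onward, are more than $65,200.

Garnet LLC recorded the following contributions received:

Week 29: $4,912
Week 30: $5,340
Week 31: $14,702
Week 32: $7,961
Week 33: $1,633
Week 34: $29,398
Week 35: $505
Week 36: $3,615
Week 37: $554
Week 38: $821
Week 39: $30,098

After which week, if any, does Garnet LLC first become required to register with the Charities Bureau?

Through Week 29: $4,912
Through Week 30: $10,252
Through Week 31: $24,954
Through Week 32: $32,915
Through Week 33: $34,548
Through Week 34: $63,946
Through Week 35: $64,451
Through Week 36: $68,066 ← exceeds threshold

Week 36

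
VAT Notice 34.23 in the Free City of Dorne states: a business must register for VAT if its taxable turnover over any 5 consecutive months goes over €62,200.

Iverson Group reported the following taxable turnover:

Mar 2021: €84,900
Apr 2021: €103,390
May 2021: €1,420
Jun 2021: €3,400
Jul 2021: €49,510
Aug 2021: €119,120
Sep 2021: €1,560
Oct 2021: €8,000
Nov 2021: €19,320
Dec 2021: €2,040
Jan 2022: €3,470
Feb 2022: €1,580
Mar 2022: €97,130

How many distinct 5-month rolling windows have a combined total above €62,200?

Mar 2021–Jul 2021: €84,900 + €103,390 + €1,420 + €3,400 + €49,510 = €242,620 (over)
Apr 2021–Aug 2021: €103,390 + €1,420 + €3,400 + €49,510 + €119,120 = €276,840 (over)
May 2021–Sep 2021: €1,420 + €3,400 + €49,510 + €119,120 + €1,560 = €175,010 (over)
Jun 2021–Oct 2021: €3,400 + €49,510 + €119,120 + €1,560 + €8,000 = €181,590 (over)
Jul 2021–Nov 2021: €49,510 + €119,120 + €1,560 + €8,000 + €19,320 = €197,510 (over)
Aug 2021–Dec 2021: €119,120 + €1,560 + €8,000 + €19,320 + €2,040 = €150,040 (over)
Sep 2021–Jan 2022: €1,560 + €8,000 + €19,320 + €2,040 + €3,470 = €34,390 (under)
Oct 2021–Feb 2022: €8,000 + €19,320 + €2,040 + €3,470 + €1,580 = €34,410 (under)
Nov 2021–Mar 2022: €19,320 + €2,040 + €3,470 + €1,580 + €97,130 = €123,540 (over)
7 windows exceed the threshold.

7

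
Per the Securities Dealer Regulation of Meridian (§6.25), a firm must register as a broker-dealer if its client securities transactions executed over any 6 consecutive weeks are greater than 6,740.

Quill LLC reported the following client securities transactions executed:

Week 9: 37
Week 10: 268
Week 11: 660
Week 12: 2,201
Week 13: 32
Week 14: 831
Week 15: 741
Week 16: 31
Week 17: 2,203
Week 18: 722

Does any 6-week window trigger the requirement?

Week 9–Week 14: 37 + 268 + 660 + 2,201 + 32 + 831 = 4,029 (under)
Week 10–Week 15: 268 + 660 + 2,201 + 32 + 831 + 741 = 4,733 (under)
Week 11–Week 16: 660 + 2,201 + 32 + 831 + 741 + 31 = 4,496 (under)
Week 12–Week 17: 2,201 + 32 + 831 + 741 + 31 + 2,203 = 6,039 (under)
Week 13–Week 18: 32 + 831 + 741 + 31 + 2,203 + 722 = 4,560 (under)
No window exceeds 6,740.

No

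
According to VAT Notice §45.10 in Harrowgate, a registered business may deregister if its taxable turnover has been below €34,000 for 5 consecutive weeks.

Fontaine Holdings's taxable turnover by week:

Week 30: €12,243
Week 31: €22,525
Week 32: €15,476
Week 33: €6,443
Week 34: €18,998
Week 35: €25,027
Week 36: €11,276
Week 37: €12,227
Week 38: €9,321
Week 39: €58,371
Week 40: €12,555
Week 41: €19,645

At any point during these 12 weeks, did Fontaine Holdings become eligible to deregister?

Yes

Weeks below €34,000: Week 30, Week 31, Week 32, Week 33, Week 34, Week 35, Week 36, Week 37, Week 38, Week 40, Week 41.
Longest run of consecutive weeks below the threshold: 9.
9 ≥ 5, so Fontaine Holdings became eligible.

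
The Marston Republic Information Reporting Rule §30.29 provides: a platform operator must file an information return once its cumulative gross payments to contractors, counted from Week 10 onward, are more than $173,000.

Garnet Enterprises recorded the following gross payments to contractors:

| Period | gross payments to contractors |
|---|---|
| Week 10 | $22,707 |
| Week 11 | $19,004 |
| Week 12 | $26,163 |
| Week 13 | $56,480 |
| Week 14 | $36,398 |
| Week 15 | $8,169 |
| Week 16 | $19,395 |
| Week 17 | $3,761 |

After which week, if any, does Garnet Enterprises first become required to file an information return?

Through Week 10: $22,707
Through Week 11: $41,711
Through Week 12: $67,874
Through Week 13: $124,354
Through Week 14: $160,752
Through Week 15: $168,921
Through Week 16: $188,316 ← exceeds threshold

Week 16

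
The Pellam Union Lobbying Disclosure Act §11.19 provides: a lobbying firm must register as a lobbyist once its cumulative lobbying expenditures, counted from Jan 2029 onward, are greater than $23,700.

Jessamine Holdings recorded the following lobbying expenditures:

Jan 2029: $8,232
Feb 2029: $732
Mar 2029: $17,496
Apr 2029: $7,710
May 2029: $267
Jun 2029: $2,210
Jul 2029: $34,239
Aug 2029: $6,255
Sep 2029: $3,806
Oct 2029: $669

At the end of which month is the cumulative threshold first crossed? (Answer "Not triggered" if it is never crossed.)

Mar 2029

Through Jan 2029: $8,232
Through Feb 2029: $8,964
Through Mar 2029: $26,460 ← exceeds threshold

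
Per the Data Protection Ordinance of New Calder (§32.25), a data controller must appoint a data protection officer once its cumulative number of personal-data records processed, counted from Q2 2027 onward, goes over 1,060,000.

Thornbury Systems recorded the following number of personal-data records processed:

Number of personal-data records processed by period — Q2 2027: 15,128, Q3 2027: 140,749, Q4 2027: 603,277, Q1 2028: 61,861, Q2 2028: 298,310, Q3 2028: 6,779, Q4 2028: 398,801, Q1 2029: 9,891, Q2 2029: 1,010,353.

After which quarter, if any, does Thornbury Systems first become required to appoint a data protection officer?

Q2 2028

Through Q2 2027: 15,128
Through Q3 2027: 155,877
Through Q4 2027: 759,154
Through Q1 2028: 821,015
Through Q2 2028: 1,119,325 ← exceeds threshold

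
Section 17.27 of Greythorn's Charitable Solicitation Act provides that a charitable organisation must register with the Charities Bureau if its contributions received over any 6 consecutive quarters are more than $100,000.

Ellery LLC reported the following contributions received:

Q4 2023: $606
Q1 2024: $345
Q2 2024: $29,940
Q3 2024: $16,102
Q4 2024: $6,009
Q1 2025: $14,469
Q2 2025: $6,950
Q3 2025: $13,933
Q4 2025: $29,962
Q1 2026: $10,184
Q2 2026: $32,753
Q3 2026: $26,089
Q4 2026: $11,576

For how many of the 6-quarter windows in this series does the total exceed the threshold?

Q4 2023–Q1 2025: $606 + $345 + $29,940 + $16,102 + $6,009 + $14,469 = $67,471 (under)
Q1 2024–Q2 2025: $345 + $29,940 + $16,102 + $6,009 + $14,469 + $6,950 = $73,815 (under)
Q2 2024–Q3 2025: $29,940 + $16,102 + $6,009 + $14,469 + $6,950 + $13,933 = $87,403 (under)
Q3 2024–Q4 2025: $16,102 + $6,009 + $14,469 + $6,950 + $13,933 + $29,962 = $87,425 (under)
Q4 2024–Q1 2026: $6,009 + $14,469 + $6,950 + $13,933 + $29,962 + $10,184 = $81,507 (under)
Q1 2025–Q2 2026: $14,469 + $6,950 + $13,933 + $29,962 + $10,184 + $32,753 = $108,251 (over)
Q2 2025–Q3 2026: $6,950 + $13,933 + $29,962 + $10,184 + $32,753 + $26,089 = $119,871 (over)
Q3 2025–Q4 2026: $13,933 + $29,962 + $10,184 + $32,753 + $26,089 + $11,576 = $124,497 (over)
3 windows exceed the threshold.

3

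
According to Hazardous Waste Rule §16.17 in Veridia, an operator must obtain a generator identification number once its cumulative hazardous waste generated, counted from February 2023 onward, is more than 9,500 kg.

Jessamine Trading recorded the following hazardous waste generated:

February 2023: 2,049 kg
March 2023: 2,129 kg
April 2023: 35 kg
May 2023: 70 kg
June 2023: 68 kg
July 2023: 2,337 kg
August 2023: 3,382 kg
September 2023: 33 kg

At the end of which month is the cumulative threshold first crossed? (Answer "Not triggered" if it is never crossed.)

August 2023

Through February 2023: 2,049 kg
Through March 2023: 4,178 kg
Through April 2023: 4,213 kg
Through May 2023: 4,283 kg
Through June 2023: 4,351 kg
Through July 2023: 6,688 kg
Through August 2023: 10,070 kg ← exceeds threshold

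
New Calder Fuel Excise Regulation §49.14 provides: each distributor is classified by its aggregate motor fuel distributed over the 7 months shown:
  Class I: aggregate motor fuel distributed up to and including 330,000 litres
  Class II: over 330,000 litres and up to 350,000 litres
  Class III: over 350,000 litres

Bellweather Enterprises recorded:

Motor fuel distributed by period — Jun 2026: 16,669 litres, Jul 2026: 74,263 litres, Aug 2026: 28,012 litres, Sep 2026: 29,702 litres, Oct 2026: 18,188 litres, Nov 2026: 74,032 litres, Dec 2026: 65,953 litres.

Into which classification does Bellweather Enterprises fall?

Class I

Aggregate motor fuel distributed: 16,669 litres + 74,263 litres + 28,012 litres + 29,702 litres + 18,188 litres + 74,032 litres + 65,953 litres = 306,819 litres.
306,819 litres ≤ 330,000 litres, so Class I applies.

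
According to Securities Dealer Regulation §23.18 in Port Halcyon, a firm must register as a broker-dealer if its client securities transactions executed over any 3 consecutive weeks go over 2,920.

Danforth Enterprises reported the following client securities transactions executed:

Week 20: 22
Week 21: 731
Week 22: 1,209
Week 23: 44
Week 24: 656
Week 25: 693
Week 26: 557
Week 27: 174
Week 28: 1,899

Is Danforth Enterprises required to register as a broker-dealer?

No

Week 20–Week 22: 22 + 731 + 1,209 = 1,962 (under)
Week 21–Week 23: 731 + 1,209 + 44 = 1,984 (under)
Week 22–Week 24: 1,209 + 44 + 656 = 1,909 (under)
Week 23–Week 25: 44 + 656 + 693 = 1,393 (under)
Week 24–Week 26: 656 + 693 + 557 = 1,906 (under)
Week 25–Week 27: 693 + 557 + 174 = 1,424 (under)
Week 26–Week 28: 557 + 174 + 1,899 = 2,630 (under)
No window exceeds 2,920.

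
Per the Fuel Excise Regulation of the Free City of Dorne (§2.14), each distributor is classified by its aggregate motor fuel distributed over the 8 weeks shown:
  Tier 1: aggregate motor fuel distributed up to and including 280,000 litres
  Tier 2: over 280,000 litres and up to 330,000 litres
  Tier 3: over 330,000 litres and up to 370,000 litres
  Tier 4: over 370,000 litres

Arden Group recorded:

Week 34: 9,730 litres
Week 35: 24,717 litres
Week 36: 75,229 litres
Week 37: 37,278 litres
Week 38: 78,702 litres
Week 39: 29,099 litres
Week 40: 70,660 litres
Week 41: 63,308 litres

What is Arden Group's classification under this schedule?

Aggregate motor fuel distributed: 9,730 litres + 24,717 litres + 75,229 litres + 37,278 litres + 78,702 litres + 29,099 litres + 70,660 litres + 63,308 litres = 388,723 litres.
388,723 litres > 370,000 litres, so Tier 4 applies.

Tier 4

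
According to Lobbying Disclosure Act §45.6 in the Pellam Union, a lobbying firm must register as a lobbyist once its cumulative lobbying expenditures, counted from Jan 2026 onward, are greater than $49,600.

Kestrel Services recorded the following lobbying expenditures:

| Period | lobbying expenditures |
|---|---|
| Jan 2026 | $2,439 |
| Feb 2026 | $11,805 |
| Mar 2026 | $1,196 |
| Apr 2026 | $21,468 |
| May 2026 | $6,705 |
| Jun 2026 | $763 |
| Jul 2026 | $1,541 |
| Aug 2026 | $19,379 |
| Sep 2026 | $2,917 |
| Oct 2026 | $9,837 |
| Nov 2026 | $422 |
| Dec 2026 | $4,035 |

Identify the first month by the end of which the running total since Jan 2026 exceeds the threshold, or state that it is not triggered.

Through Jan 2026: $2,439
Through Feb 2026: $14,244
Through Mar 2026: $15,440
Through Apr 2026: $36,908
Through May 2026: $43,613
Through Jun 2026: $44,376
Through Jul 2026: $45,917
Through Aug 2026: $65,296 ← exceeds threshold

Aug 2026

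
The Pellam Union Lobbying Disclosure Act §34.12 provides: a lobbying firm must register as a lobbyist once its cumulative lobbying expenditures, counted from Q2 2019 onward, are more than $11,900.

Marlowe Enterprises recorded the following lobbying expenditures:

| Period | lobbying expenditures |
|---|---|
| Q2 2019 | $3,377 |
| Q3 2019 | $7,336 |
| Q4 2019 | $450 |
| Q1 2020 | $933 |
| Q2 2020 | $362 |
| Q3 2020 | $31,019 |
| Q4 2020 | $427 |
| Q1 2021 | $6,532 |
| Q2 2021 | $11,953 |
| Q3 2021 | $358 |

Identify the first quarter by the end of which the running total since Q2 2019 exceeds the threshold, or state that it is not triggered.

Q1 2020

Through Q2 2019: $3,377
Through Q3 2019: $10,713
Through Q4 2019: $11,163
Through Q1 2020: $12,096 ← exceeds threshold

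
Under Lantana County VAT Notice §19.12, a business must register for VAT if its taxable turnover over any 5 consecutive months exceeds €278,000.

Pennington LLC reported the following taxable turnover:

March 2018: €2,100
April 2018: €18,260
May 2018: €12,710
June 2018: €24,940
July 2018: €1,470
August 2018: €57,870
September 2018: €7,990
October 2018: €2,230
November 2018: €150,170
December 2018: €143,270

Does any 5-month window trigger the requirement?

Yes

March 2018–July 2018: €2,100 + €18,260 + €12,710 + €24,940 + €1,470 = €59,480 (under)
April 2018–August 2018: €18,260 + €12,710 + €24,940 + €1,470 + €57,870 = €115,250 (under)
May 2018–September 2018: €12,710 + €24,940 + €1,470 + €57,870 + €7,990 = €104,980 (under)
June 2018–October 2018: €24,940 + €1,470 + €57,870 + €7,990 + €2,230 = €94,500 (under)
July 2018–November 2018: €1,470 + €57,870 + €7,990 + €2,230 + €150,170 = €219,730 (under)
August 2018–December 2018: €57,870 + €7,990 + €2,230 + €150,170 + €143,270 = €361,530 (over)
At least one window exceeds €278,000.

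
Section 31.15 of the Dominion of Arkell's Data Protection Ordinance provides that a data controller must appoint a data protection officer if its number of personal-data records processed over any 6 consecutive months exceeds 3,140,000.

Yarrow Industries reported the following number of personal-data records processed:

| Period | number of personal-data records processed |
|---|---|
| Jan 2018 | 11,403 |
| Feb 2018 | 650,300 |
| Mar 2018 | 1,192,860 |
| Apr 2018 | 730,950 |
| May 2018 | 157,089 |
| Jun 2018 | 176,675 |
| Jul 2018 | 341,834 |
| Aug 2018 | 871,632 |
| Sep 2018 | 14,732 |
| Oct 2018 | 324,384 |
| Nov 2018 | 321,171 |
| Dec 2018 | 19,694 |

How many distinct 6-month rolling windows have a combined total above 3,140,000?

2

Jan 2018–Jun 2018: 11,403 + 650,300 + 1,192,860 + 730,950 + 157,089 + 176,675 = 2,919,277 (under)
Feb 2018–Jul 2018: 650,300 + 1,192,860 + 730,950 + 157,089 + 176,675 + 341,834 = 3,249,708 (over)
Mar 2018–Aug 2018: 1,192,860 + 730,950 + 157,089 + 176,675 + 341,834 + 871,632 = 3,471,040 (over)
Apr 2018–Sep 2018: 730,950 + 157,089 + 176,675 + 341,834 + 871,632 + 14,732 = 2,292,912 (under)
May 2018–Oct 2018: 157,089 + 176,675 + 341,834 + 871,632 + 14,732 + 324,384 = 1,886,346 (under)
Jun 2018–Nov 2018: 176,675 + 341,834 + 871,632 + 14,732 + 324,384 + 321,171 = 2,050,428 (under)
Jul 2018–Dec 2018: 341,834 + 871,632 + 14,732 + 324,384 + 321,171 + 19,694 = 1,893,447 (under)
2 windows exceed the threshold.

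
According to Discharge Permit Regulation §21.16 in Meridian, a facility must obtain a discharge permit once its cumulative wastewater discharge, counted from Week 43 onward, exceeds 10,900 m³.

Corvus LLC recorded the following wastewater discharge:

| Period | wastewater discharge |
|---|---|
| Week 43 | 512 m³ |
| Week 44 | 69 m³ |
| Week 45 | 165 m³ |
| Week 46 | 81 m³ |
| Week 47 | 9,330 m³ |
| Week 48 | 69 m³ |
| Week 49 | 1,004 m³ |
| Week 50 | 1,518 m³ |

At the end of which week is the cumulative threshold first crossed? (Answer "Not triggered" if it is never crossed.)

Week 49

Through Week 43: 512 m³
Through Week 44: 581 m³
Through Week 45: 746 m³
Through Week 46: 827 m³
Through Week 47: 10,157 m³
Through Week 48: 10,226 m³
Through Week 49: 11,230 m³ ← exceeds threshold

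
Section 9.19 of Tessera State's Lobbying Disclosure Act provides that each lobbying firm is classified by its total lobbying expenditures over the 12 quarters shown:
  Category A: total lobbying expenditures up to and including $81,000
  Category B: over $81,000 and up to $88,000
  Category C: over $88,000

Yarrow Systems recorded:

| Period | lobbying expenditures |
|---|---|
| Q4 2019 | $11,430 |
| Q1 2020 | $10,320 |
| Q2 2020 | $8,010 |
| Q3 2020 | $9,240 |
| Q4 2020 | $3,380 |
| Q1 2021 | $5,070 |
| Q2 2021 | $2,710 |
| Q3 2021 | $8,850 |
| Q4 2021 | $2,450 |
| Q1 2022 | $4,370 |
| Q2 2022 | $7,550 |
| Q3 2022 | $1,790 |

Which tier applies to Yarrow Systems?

Category A

Total lobbying expenditures: $11,430 + $10,320 + $8,010 + $9,240 + $3,380 + $5,070 + $2,710 + $8,850 + $2,450 + $4,370 + $7,550 + $1,790 = $75,170.
$75,170 ≤ $81,000, so Category A applies.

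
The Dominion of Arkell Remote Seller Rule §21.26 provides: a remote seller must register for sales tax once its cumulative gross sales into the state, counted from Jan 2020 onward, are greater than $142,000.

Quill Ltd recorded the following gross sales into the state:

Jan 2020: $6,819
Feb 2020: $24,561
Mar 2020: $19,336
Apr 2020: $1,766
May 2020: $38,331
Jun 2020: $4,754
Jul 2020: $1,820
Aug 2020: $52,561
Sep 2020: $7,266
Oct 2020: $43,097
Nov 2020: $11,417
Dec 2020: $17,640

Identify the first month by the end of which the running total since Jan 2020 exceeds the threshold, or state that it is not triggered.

Aug 2020

Through Jan 2020: $6,819
Through Feb 2020: $31,380
Through Mar 2020: $50,716
Through Apr 2020: $52,482
Through May 2020: $90,813
Through Jun 2020: $95,567
Through Jul 2020: $97,387
Through Aug 2020: $149,948 ← exceeds threshold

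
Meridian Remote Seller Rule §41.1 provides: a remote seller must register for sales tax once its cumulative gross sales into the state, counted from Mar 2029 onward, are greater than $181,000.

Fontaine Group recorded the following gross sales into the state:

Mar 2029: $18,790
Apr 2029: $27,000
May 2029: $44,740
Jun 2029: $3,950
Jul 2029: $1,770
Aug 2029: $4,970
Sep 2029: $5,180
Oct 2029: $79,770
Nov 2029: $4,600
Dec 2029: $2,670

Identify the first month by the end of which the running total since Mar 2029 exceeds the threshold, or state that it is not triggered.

Oct 2029

Through Mar 2029: $18,790
Through Apr 2029: $45,790
Through May 2029: $90,530
Through Jun 2029: $94,480
Through Jul 2029: $96,250
Through Aug 2029: $101,220
Through Sep 2029: $106,400
Through Oct 2029: $186,170 ← exceeds threshold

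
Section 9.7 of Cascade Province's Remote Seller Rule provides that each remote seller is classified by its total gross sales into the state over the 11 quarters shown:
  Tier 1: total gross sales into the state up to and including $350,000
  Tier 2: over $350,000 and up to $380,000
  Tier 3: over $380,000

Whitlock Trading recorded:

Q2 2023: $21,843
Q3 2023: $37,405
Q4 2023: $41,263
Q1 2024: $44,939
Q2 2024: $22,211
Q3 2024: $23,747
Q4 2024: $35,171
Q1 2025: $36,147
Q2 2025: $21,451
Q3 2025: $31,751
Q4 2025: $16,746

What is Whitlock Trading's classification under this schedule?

Tier 1

Total gross sales into the state: $21,843 + $37,405 + $41,263 + $44,939 + $22,211 + $23,747 + $35,171 + $36,147 + $21,451 + $31,751 + $16,746 = $332,674.
$332,674 ≤ $350,000, so Tier 1 applies.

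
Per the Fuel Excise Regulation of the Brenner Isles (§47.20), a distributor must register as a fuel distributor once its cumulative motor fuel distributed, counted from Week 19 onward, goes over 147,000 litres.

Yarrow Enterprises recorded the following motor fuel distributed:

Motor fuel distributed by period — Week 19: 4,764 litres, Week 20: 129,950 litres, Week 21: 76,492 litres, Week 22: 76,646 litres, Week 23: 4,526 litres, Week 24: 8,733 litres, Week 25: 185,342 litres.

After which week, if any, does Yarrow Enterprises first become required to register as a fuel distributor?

Week 21

Through Week 19: 4,764 litres
Through Week 20: 134,714 litres
Through Week 21: 211,206 litres ← exceeds threshold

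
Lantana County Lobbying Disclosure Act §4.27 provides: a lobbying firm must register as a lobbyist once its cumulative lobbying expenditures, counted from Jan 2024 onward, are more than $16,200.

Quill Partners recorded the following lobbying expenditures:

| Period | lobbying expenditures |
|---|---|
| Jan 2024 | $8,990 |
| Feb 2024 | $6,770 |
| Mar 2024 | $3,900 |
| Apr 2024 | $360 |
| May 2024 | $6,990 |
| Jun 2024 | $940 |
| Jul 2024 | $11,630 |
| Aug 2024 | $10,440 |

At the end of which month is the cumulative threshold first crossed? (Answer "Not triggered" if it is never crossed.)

Mar 2024

Through Jan 2024: $8,990
Through Feb 2024: $15,760
Through Mar 2024: $19,660 ← exceeds threshold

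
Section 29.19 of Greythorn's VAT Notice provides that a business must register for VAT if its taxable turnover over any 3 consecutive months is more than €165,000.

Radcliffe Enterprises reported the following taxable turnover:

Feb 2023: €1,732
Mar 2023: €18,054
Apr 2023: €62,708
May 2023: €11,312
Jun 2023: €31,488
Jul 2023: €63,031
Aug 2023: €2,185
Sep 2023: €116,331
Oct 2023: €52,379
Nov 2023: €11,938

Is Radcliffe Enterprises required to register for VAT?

Yes

Feb 2023–Apr 2023: €1,732 + €18,054 + €62,708 = €82,494 (under)
Mar 2023–May 2023: €18,054 + €62,708 + €11,312 = €92,074 (under)
Apr 2023–Jun 2023: €62,708 + €11,312 + €31,488 = €105,508 (under)
May 2023–Jul 2023: €11,312 + €31,488 + €63,031 = €105,831 (under)
Jun 2023–Aug 2023: €31,488 + €63,031 + €2,185 = €96,704 (under)
Jul 2023–Sep 2023: €63,031 + €2,185 + €116,331 = €181,547 (over)
Aug 2023–Oct 2023: €2,185 + €116,331 + €52,379 = €170,895 (over)
Sep 2023–Nov 2023: €116,331 + €52,379 + €11,938 = €180,648 (over)
At least one window exceeds €165,000.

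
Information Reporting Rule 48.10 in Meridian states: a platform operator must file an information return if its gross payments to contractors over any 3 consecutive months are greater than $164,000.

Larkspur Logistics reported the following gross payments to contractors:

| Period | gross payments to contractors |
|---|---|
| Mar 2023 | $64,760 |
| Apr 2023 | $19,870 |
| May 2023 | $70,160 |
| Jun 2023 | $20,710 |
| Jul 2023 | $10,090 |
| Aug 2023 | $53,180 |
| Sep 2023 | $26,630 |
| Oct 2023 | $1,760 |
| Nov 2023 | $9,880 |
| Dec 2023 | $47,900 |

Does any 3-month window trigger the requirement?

No

Mar 2023–May 2023: $64,760 + $19,870 + $70,160 = $154,790 (under)
Apr 2023–Jun 2023: $19,870 + $70,160 + $20,710 = $110,740 (under)
May 2023–Jul 2023: $70,160 + $20,710 + $10,090 = $100,960 (under)
Jun 2023–Aug 2023: $20,710 + $10,090 + $53,180 = $83,980 (under)
Jul 2023–Sep 2023: $10,090 + $53,180 + $26,630 = $89,900 (under)
Aug 2023–Oct 2023: $53,180 + $26,630 + $1,760 = $81,570 (under)
Sep 2023–Nov 2023: $26,630 + $1,760 + $9,880 = $38,270 (under)
Oct 2023–Dec 2023: $1,760 + $9,880 + $47,900 = $59,540 (under)
No window exceeds $164,000.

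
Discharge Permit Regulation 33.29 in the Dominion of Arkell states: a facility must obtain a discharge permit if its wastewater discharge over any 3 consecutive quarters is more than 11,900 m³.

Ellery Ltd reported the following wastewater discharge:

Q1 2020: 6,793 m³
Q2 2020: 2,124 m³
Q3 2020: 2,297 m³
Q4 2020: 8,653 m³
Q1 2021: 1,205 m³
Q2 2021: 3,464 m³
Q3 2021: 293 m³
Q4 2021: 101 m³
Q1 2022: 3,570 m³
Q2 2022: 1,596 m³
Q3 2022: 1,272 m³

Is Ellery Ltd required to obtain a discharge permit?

Yes

Q1 2020–Q3 2020: 6,793 m³ + 2,124 m³ + 2,297 m³ = 11,214 m³ (under)
Q2 2020–Q4 2020: 2,124 m³ + 2,297 m³ + 8,653 m³ = 13,074 m³ (over)
Q3 2020–Q1 2021: 2,297 m³ + 8,653 m³ + 1,205 m³ = 12,155 m³ (over)
Q4 2020–Q2 2021: 8,653 m³ + 1,205 m³ + 3,464 m³ = 13,322 m³ (over)
Q1 2021–Q3 2021: 1,205 m³ + 3,464 m³ + 293 m³ = 4,962 m³ (under)
Q2 2021–Q4 2021: 3,464 m³ + 293 m³ + 101 m³ = 3,858 m³ (under)
Q3 2021–Q1 2022: 293 m³ + 101 m³ + 3,570 m³ = 3,964 m³ (under)
Q4 2021–Q2 2022: 101 m³ + 3,570 m³ + 1,596 m³ = 5,267 m³ (under)
Q1 2022–Q3 2022: 3,570 m³ + 1,596 m³ + 1,272 m³ = 6,438 m³ (under)
At least one window exceeds 11,900 m³.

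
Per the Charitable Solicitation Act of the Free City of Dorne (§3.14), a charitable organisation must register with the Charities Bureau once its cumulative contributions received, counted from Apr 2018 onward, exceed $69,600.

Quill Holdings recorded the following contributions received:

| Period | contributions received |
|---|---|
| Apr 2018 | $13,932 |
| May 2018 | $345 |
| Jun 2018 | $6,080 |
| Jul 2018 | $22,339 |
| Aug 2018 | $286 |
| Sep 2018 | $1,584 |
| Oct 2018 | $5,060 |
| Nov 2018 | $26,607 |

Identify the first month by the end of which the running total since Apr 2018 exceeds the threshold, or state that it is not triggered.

Nov 2018

Through Apr 2018: $13,932
Through May 2018: $14,277
Through Jun 2018: $20,357
Through Jul 2018: $42,696
Through Aug 2018: $42,982
Through Sep 2018: $44,566
Through Oct 2018: $49,626
Through Nov 2018: $76,233 ← exceeds threshold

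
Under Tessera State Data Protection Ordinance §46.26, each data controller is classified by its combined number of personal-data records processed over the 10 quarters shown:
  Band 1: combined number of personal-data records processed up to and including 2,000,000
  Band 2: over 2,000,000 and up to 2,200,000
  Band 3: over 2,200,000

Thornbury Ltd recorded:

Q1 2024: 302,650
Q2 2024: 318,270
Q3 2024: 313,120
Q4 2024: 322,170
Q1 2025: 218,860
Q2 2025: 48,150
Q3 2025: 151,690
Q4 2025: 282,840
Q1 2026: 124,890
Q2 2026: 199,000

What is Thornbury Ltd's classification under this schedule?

Combined number of personal-data records processed: 302,650 + 318,270 + 313,120 + 322,170 + 218,860 + 48,150 + 151,690 + 282,840 + 124,890 + 199,000 = 2,281,640.
2,281,640 > 2,200,000, so Band 3 applies.

Band 3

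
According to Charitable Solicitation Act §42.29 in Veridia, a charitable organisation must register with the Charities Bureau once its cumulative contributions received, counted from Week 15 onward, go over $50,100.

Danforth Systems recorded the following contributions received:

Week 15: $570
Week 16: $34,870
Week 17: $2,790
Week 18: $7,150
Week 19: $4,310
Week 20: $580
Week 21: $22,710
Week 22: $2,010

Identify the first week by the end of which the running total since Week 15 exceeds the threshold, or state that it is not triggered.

Through Week 15: $570
Through Week 16: $35,440
Through Week 17: $38,230
Through Week 18: $45,380
Through Week 19: $49,690
Through Week 20: $50,270 ← exceeds threshold

Week 20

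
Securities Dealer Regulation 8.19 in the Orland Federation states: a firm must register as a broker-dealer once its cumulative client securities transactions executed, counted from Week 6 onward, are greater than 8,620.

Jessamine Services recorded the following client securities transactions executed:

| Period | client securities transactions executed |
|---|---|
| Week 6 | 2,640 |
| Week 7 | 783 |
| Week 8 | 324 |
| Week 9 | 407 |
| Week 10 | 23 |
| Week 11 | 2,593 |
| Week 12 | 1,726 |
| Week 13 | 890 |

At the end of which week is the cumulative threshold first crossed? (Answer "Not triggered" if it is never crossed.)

Through Week 6: 2,640
Through Week 7: 3,423
Through Week 8: 3,747
Through Week 9: 4,154
Through Week 10: 4,177
Through Week 11: 6,770
Through Week 12: 8,496
Through Week 13: 9,386 ← exceeds threshold

Week 13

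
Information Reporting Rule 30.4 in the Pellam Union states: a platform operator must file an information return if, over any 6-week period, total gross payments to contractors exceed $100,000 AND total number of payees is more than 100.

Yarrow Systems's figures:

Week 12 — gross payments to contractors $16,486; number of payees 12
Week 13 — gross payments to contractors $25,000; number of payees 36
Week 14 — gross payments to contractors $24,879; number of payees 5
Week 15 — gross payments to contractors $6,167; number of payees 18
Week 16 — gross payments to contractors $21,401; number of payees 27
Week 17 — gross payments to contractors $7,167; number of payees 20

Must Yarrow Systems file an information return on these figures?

Total gross payments to contractors: $16,486 + $25,000 + $24,879 + $6,167 + $21,401 + $7,167 = $101,100 (> $100,000).
Total number of payees: 12 + 36 + 5 + 18 + 27 + 20 = 118 (> 100).
The test is 'and': both thresholds are exceeded.

Yes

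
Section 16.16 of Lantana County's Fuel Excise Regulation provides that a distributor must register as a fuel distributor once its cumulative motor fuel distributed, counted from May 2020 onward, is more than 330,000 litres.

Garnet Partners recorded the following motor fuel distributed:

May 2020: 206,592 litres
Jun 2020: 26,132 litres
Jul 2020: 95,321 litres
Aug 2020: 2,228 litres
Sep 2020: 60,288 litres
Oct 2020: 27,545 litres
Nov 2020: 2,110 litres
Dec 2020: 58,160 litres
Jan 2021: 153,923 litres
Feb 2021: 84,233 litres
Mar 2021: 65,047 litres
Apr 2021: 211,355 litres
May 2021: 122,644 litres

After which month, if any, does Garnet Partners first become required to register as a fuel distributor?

Through May 2020: 206,592 litres
Through Jun 2020: 232,724 litres
Through Jul 2020: 328,045 litres
Through Aug 2020: 330,273 litres ← exceeds threshold

Aug 2020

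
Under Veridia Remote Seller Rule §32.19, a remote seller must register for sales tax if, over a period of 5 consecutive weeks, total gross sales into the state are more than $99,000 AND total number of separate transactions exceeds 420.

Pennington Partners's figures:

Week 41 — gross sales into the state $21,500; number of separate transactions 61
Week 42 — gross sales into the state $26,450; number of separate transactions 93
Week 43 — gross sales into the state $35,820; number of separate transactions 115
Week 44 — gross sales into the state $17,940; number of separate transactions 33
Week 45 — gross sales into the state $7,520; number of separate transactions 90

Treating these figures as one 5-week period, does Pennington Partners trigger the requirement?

Total gross sales into the state: $21,500 + $26,450 + $35,820 + $17,940 + $7,520 = $109,230 (> $99,000).
Total number of separate transactions: 61 + 93 + 115 + 33 + 90 = 392 (≤ 420).
The test is 'and': the rule requires both, and at least one is not exceeded.

No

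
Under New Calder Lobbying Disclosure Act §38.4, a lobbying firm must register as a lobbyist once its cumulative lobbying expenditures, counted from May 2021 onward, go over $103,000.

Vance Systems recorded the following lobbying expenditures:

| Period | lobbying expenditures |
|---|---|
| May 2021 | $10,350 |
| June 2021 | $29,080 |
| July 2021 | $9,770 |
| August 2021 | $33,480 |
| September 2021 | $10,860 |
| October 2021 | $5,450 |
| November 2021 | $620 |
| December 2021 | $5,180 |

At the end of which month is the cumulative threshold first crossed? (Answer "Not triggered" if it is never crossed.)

December 2021

Through May 2021: $10,350
Through June 2021: $39,430
Through July 2021: $49,200
Through August 2021: $82,680
Through September 2021: $93,540
Through October 2021: $98,990
Through November 2021: $99,610
Through December 2021: $104,790 ← exceeds threshold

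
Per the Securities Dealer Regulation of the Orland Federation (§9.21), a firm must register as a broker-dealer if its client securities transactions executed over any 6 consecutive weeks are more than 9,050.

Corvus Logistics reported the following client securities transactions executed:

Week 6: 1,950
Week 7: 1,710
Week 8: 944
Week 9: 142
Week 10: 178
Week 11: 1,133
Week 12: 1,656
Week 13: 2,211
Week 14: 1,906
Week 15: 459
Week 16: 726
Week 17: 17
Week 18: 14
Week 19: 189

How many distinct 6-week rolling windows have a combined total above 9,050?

0

Week 6–Week 11: 1,950 + 1,710 + 944 + 142 + 178 + 1,133 = 6,057 (under)
Week 7–Week 12: 1,710 + 944 + 142 + 178 + 1,133 + 1,656 = 5,763 (under)
Week 8–Week 13: 944 + 142 + 178 + 1,133 + 1,656 + 2,211 = 6,264 (under)
Week 9–Week 14: 142 + 178 + 1,133 + 1,656 + 2,211 + 1,906 = 7,226 (under)
Week 10–Week 15: 178 + 1,133 + 1,656 + 2,211 + 1,906 + 459 = 7,543 (under)
Week 11–Week 16: 1,133 + 1,656 + 2,211 + 1,906 + 459 + 726 = 8,091 (under)
Week 12–Week 17: 1,656 + 2,211 + 1,906 + 459 + 726 + 17 = 6,975 (under)
Week 13–Week 18: 2,211 + 1,906 + 459 + 726 + 17 + 14 = 5,333 (under)
Week 14–Week 19: 1,906 + 459 + 726 + 17 + 14 + 189 = 3,311 (under)
0 windows exceed the threshold.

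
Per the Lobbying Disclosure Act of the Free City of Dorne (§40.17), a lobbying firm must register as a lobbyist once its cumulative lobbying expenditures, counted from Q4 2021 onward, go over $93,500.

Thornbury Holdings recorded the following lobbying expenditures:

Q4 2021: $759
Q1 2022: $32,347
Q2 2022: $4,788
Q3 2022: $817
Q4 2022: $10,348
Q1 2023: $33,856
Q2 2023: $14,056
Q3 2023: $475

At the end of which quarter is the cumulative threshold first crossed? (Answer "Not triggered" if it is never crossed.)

Through Q4 2021: $759
Through Q1 2022: $33,106
Through Q2 2022: $37,894
Through Q3 2022: $38,711
Through Q4 2022: $49,059
Through Q1 2023: $82,915
Through Q2 2023: $96,971 ← exceeds threshold

Q2 2023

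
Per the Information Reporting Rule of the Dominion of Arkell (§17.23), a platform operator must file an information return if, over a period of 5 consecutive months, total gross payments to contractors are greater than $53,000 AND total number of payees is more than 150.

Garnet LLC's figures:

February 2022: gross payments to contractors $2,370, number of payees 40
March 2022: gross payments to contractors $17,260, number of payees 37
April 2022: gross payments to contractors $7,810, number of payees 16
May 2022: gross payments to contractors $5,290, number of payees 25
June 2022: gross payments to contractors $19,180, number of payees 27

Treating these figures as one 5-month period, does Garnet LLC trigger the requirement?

No

Total gross payments to contractors: $2,370 + $17,260 + $7,810 + $5,290 + $19,180 = $51,910 (≤ $53,000).
Total number of payees: 40 + 37 + 16 + 25 + 27 = 145 (≤ 150).
The test is 'and': the rule requires both, and at least one is not exceeded.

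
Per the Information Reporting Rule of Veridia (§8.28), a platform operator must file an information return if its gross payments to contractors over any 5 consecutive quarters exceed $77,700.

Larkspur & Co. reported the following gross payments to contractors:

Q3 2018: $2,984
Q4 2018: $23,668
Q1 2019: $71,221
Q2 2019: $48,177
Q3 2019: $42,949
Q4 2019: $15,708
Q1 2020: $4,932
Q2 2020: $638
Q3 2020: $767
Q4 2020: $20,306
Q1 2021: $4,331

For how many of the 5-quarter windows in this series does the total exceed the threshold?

4

Q3 2018–Q3 2019: $2,984 + $23,668 + $71,221 + $48,177 + $42,949 = $188,999 (over)
Q4 2018–Q4 2019: $23,668 + $71,221 + $48,177 + $42,949 + $15,708 = $201,723 (over)
Q1 2019–Q1 2020: $71,221 + $48,177 + $42,949 + $15,708 + $4,932 = $182,987 (over)
Q2 2019–Q2 2020: $48,177 + $42,949 + $15,708 + $4,932 + $638 = $112,404 (over)
Q3 2019–Q3 2020: $42,949 + $15,708 + $4,932 + $638 + $767 = $64,994 (under)
Q4 2019–Q4 2020: $15,708 + $4,932 + $638 + $767 + $20,306 = $42,351 (under)
Q1 2020–Q1 2021: $4,932 + $638 + $767 + $20,306 + $4,331 = $30,974 (under)
4 windows exceed the threshold.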